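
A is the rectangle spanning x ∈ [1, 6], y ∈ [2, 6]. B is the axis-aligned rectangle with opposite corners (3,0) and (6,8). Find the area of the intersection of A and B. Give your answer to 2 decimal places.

12.00

|A∩B|: x∈[3,6], y∈[2,6] → 3·4 = 12.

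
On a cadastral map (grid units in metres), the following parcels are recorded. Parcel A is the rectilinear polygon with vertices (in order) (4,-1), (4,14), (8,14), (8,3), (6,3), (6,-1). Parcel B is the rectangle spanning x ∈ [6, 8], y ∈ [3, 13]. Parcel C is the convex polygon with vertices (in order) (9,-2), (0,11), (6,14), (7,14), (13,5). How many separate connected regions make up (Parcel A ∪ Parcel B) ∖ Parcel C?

(Parcel A ∪ Parcel B) ∖ Parcel C splits into 3 disjoint pieces (area 1, area 0.75, area 9.5556).

3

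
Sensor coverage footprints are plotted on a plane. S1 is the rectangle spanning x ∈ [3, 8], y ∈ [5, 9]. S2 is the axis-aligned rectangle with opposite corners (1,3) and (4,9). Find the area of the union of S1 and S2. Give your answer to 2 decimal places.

34.00

By inclusion–exclusion:
Individual areas: |S1| = 20, |S2| = 18.
|S1∩S2|: x∈[3,4], y∈[5,9] → 1·4 = 4.
|S1 ∪ S2| = 38 − 4 = 34.00.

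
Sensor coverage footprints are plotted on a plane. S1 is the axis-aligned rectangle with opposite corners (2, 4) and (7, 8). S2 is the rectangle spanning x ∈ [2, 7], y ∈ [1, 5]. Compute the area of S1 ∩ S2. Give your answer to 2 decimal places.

|S1∩S2|: x∈[2,7], y∈[4,5] → 5·1 = 5.

5.00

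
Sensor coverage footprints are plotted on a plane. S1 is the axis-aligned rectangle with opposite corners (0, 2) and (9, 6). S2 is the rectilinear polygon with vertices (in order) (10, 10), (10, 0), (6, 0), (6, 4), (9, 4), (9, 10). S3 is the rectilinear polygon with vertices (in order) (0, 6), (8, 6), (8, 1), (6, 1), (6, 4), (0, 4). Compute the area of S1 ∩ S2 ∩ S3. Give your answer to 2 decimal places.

The intersection is the polygon with vertices (6,2), (6,4), (8,4), (8,2).
By the shoelace formula its area is 4.00.

4.00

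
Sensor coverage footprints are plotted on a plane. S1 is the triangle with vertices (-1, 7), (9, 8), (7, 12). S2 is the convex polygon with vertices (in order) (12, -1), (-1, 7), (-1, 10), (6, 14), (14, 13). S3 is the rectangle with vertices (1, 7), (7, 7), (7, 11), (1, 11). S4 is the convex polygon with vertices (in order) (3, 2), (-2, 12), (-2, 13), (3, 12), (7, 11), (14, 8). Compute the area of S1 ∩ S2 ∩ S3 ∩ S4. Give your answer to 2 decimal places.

14.95

The intersection is the polygon with vertices (1,8.25), (5.4,11), (7,11), (7,7.8), (1,7.2).
By the shoelace formula its area is 14.95.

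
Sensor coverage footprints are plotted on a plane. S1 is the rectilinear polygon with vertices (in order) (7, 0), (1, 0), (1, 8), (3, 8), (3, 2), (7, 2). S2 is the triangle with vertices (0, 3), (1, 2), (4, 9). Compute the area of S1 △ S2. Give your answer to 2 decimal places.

22.33

|S1| = 24, |S2| = 5, |S1∩S2| = 3.3333.
|S1 △ S2| = |S1| + |S2| − 2·|S1∩S2| = 24 + 5 − 6.6667 = 22.33.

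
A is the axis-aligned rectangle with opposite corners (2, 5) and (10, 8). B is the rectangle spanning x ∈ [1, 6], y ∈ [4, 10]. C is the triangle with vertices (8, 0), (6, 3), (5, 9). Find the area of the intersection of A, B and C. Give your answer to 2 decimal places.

1.08

The intersection is the polygon with vertices (5.333,8), (6,6), (6,5), (5.667,5), (5.167,8).
By the shoelace formula its area is 1.08.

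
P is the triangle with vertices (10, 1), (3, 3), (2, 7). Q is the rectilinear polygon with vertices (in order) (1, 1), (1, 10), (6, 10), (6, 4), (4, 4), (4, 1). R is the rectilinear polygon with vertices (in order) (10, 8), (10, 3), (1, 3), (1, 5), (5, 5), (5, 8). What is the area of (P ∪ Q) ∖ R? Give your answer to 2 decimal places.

|P ∪ Q| = 45.8571.
|(P ∪ Q) ∩ R| = 13.6667.
|(P ∪ Q) ∖ R| = 45.8571 − 13.6667 = 32.19.

32.19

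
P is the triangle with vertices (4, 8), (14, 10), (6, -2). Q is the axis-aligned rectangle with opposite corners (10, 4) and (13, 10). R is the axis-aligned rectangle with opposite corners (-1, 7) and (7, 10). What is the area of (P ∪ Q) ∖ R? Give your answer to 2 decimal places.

|P ∪ Q| = 60.25.
|(P ∪ Q) ∩ R| = 3.8.
|(P ∪ Q) ∖ R| = 60.25 − 3.8 = 56.45.

56.45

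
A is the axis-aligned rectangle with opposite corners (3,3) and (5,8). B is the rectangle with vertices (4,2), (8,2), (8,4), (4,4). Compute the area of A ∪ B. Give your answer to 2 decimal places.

By inclusion–exclusion:
Individual areas: |A| = 10, |B| = 8.
|A∩B|: x∈[4,5], y∈[3,4] → 1·1 = 1.
|A ∪ B| = 18 − 1 = 17.00.

17.00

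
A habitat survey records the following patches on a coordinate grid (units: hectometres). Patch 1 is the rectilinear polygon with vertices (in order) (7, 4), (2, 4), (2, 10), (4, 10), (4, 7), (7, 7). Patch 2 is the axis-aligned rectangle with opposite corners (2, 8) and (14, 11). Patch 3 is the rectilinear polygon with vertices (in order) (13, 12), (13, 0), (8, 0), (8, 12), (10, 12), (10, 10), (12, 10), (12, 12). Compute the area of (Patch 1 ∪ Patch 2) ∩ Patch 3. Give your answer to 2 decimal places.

13.00

The region (Patch 1 ∪ Patch 2) ∩ Patch 3 is the polygon with vertices (10,11), (10,10), (12,10), (12,11), (13,11), (13,8), (8,8), (8,11).
By the shoelace formula its area is 13.00.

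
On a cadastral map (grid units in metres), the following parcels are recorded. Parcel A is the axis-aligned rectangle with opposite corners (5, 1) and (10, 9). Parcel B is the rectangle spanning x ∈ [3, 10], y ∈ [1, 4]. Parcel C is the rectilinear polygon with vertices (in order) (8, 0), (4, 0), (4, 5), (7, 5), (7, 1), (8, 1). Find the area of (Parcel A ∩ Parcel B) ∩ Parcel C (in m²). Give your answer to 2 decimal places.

6.00

|Parcel A ∩ Parcel B| = 15.
|(Parcel A ∩ Parcel B) ∩ Parcel C| = 6.00.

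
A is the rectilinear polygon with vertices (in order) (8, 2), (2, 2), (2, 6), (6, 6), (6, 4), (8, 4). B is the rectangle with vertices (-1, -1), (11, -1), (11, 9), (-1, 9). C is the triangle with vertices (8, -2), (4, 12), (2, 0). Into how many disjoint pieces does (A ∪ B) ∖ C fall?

(A ∪ B) ∖ C splits into 2 disjoint pieces (area 38.25, area 47.1429).

2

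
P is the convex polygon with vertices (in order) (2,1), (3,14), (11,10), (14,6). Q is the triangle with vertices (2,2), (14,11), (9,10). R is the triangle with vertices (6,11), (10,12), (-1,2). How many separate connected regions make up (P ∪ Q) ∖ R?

(P ∪ Q) ∖ R splits into 2 disjoint pieces (area 60.0018, area 16.0427).

2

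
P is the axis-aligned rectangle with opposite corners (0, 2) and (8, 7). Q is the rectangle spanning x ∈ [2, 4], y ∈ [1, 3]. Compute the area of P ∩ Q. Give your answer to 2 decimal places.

2.00

|P∩Q|: x∈[2,4], y∈[2,3] → 2·1 = 2.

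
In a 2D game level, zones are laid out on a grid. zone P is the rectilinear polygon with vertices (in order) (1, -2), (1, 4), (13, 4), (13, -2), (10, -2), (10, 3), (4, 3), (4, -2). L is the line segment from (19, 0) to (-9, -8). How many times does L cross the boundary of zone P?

The segment meets the boundary at (12,-2), (13,-1.714).

2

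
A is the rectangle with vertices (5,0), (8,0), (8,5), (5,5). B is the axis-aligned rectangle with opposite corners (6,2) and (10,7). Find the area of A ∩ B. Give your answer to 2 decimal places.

6.00

|A∩B|: x∈[6,8], y∈[2,5] → 2·3 = 6.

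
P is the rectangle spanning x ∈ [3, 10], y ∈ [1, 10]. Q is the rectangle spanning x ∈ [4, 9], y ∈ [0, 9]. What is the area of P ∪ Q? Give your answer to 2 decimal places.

By inclusion–exclusion:
Individual areas: |P| = 63, |Q| = 45.
|P∩Q|: x∈[4,9], y∈[1,9] → 5·8 = 40.
|P ∪ Q| = 108 − 40 = 68.00.

68.00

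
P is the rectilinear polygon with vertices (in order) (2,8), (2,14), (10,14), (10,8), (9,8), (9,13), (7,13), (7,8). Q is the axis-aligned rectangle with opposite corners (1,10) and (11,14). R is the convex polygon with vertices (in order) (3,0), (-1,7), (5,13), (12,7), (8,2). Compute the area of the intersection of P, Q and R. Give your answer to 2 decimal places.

The intersection is the polygon with vertices (7,10), (2,10), (5,13), (7,11.286).
By the shoelace formula its area is 8.79.

8.79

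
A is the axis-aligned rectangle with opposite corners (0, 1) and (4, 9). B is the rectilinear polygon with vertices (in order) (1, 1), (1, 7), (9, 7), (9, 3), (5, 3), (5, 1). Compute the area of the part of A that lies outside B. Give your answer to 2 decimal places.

|A| = 32, |A∩B| = 18.
|A ∖ B| = |A| − |A∩B| = 32 − 18 = 14.00.

14.00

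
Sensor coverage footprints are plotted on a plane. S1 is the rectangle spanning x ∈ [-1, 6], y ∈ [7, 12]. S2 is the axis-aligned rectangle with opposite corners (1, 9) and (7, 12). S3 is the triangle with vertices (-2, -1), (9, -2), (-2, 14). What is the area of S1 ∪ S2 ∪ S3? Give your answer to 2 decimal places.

By inclusion–exclusion:
Individual areas: |S1| = 35, |S2| = 18, |S3| = 82.5.
|S1∩S2|: x∈[1,6], y∈[9,12] → 5·3 = 15.
|S1∩S3| = 10.4688.
|S2∩S3| = 0.1392.
|S1∩S2∩S3| = 0.1392.
|S1 ∪ S2 ∪ S3| = 135.5 − 25.608 + 0.1392 = 110.03.

110.03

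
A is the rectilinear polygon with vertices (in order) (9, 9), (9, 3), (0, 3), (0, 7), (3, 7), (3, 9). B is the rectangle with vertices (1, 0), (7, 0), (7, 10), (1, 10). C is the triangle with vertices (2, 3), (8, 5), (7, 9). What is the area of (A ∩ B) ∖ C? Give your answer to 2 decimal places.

|A ∩ B| = 32.
|(A ∩ B) ∩ C| = 10.8333.
|(A ∩ B) ∖ C| = 32 − 10.8333 = 21.17.

21.17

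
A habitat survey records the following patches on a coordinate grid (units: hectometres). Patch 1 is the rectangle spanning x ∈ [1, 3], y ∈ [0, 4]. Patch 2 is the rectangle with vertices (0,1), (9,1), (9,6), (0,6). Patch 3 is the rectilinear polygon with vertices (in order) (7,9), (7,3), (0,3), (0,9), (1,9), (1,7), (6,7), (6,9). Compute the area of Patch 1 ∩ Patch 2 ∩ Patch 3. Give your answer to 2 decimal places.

2.00

The intersection is the polygon with vertices (3,4), (3,3), (1,3), (1,4).
By the shoelace formula its area is 2.00.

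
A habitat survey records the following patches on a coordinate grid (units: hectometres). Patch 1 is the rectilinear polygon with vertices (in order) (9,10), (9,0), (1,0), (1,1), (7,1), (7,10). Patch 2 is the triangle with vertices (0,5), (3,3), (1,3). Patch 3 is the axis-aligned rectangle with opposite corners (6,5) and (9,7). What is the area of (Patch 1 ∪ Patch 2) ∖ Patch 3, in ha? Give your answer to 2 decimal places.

|Patch 1 ∪ Patch 2| = 28.
|(Patch 1 ∪ Patch 2) ∩ Patch 3| = 4.
|(Patch 1 ∪ Patch 2) ∖ Patch 3| = 28 − 4 = 24.00.

24.00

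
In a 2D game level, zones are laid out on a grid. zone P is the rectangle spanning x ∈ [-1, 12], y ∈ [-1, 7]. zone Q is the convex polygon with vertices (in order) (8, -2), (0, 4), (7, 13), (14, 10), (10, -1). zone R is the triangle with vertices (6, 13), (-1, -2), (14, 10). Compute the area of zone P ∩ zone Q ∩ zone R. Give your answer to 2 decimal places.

24.90

The intersection is the polygon with vertices (1.333,3), (3.2,7), (10.25,7), (3.355,1.484).
By the shoelace formula its area is 24.90.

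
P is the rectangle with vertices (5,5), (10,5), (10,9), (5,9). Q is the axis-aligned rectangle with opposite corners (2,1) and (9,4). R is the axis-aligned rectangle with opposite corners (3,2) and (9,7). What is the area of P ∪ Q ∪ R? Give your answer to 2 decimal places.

51.00

By inclusion–exclusion:
Individual areas: |P| = 20, |Q| = 21, |R| = 30.
|P∩Q| = 0 (no overlap).
|P∩R|: x∈[5,9], y∈[5,7] → 4·2 = 8.
|Q∩R|: x∈[3,9], y∈[2,4] → 6·2 = 12.
|P∩Q∩R| = 0.
|P ∪ Q ∪ R| = 71 − 20 + 0 = 51.00.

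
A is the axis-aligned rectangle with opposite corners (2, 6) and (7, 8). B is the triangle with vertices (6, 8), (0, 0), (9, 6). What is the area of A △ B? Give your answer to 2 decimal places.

|A| = 10, |B| = 18, |A∩B| = 3.1667.
|A △ B| = |A| + |B| − 2·|A∩B| = 10 + 18 − 6.3333 = 21.67.

21.67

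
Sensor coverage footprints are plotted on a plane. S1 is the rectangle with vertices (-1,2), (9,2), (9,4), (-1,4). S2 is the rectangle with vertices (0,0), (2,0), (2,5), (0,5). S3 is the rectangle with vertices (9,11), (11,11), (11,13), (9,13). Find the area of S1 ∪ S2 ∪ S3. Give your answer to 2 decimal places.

By inclusion–exclusion:
Individual areas: |S1| = 20, |S2| = 10, |S3| = 4.
|S1∩S2|: x∈[0,2], y∈[2,4] → 2·2 = 4.
|S1∩S3| = 0 (no overlap).
|S2∩S3| = 0 (no overlap).
|S1∩S2∩S3| = 0.
|S1 ∪ S2 ∪ S3| = 34 − 4 + 0 = 30.00.

30.00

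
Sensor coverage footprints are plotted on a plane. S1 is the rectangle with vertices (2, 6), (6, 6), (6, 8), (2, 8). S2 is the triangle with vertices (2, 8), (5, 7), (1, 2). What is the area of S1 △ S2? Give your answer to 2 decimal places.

|S1| = 8, |S2| = 9.5, |S1∩S2| = 4.1.
|S1 △ S2| = |S1| + |S2| − 2·|S1∩S2| = 8 + 9.5 − 8.2 = 9.30.

9.30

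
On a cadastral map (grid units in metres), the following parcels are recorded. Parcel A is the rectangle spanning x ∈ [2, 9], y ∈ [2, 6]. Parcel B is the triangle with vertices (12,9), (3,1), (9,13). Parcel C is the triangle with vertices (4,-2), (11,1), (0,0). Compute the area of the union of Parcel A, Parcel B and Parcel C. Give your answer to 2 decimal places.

By inclusion–exclusion:
Individual areas: |Parcel A| = 28, |Parcel B| = 30, |Parcel C| = 13.
|Parcel A∩Parcel B| = 7.5.
|Parcel A∩Parcel C| = 0.
|Parcel B∩Parcel C| = 0.
|Parcel A∩Parcel B∩Parcel C| = 0.
|Parcel A ∪ Parcel B ∪ Parcel C| = 71 − 7.5 + 0 = 63.50.

63.50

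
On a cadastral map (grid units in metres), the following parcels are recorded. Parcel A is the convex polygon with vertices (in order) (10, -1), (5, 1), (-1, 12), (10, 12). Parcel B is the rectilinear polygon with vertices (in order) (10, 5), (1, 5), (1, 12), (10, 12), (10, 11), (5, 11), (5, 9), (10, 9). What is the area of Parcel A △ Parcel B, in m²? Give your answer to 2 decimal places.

46.06

|Parcel A| = 93, |Parcel B| = 53, |Parcel A∩Parcel B| = 49.9697.
|Parcel A △ Parcel B| = |Parcel A| + |Parcel B| − 2·|Parcel A∩Parcel B| = 93 + 53 − 99.9394 = 46.06.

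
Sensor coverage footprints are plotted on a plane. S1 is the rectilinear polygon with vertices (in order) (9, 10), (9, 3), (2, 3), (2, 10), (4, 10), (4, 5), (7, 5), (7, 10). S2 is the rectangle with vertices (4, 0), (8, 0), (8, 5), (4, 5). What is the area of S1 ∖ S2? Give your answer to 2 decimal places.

|S1| = 34, |S1∩S2| = 8.
|S1 ∖ S2| = |S1| − |S1∩S2| = 34 − 8 = 26.00.

26.00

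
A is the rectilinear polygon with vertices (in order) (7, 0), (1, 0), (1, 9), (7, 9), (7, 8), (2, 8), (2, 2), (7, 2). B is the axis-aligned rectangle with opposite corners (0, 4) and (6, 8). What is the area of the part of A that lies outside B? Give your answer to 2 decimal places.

20.00

|A| = 24, |A∩B| = 4.
|A ∖ B| = |A| − |A∩B| = 24 − 4 = 20.00.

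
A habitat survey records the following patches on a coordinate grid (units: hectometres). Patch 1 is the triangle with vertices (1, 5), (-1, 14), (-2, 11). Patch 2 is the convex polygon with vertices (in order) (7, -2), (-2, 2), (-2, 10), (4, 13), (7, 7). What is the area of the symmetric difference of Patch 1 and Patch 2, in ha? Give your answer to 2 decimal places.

|Patch 1| = 7.5, |Patch 2| = 99, |Patch 1∩Patch 2| = 4.225.
|Patch 1 △ Patch 2| = |Patch 1| + |Patch 2| − 2·|Patch 1∩Patch 2| = 7.5 + 99 − 8.45 = 98.05.

98.05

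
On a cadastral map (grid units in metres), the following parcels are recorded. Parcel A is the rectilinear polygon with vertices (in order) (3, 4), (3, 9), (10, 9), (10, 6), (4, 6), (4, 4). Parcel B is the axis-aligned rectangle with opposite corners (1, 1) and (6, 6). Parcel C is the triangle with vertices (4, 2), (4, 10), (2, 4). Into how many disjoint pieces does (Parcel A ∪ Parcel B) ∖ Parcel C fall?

(Parcel A ∪ Parcel B) ∖ Parcel C splits into 2 disjoint pieces (area 0.6667, area 37.6667).

2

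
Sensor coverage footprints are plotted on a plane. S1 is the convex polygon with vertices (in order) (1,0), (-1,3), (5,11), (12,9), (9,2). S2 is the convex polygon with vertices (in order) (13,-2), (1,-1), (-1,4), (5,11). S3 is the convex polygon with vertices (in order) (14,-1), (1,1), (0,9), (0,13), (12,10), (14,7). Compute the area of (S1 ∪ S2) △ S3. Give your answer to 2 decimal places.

81.16

|S1 ∪ S2| = 118.0801.
|(S1 ∪ S2) ∩ S3| = 93.4581.
|(S1 ∪ S2) △ S3| = 118.0801 + 150 − 186.9162 = 81.16.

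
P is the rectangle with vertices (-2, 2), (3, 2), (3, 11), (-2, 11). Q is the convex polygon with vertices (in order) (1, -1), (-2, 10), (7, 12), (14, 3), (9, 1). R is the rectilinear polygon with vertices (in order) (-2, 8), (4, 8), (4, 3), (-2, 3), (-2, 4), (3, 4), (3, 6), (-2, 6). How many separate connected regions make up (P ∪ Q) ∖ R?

2

(P ∪ Q) ∖ R splits into 2 disjoint pieces (area 108.9773, area 10).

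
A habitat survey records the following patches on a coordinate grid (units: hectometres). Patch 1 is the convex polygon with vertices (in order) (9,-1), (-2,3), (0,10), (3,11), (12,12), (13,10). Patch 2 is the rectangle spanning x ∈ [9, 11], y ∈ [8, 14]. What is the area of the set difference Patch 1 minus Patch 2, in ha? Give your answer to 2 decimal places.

|Patch 1| = 130, |Patch 1∩Patch 2| = 7.5556.
|Patch 1 ∖ Patch 2| = |Patch 1| − |Patch 1∩Patch 2| = 130 − 7.5556 = 122.44.

122.44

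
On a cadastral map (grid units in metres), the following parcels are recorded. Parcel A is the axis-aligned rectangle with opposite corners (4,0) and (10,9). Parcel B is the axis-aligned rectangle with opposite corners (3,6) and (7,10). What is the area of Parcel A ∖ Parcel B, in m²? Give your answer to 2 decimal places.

|Parcel A∩Parcel B|: x∈[4,7], y∈[6,9] → 3·3 = 9.
|Parcel A| = 54.
|Parcel A ∖ Parcel B| = |Parcel A| − |Parcel A∩Parcel B| = 54 − 9 = 45.00.

45.00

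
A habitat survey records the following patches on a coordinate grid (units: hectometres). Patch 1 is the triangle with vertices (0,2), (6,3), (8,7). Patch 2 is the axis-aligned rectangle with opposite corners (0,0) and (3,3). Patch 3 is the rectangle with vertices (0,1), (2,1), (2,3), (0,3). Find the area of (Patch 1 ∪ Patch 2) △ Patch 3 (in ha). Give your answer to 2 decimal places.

|Patch 1 ∪ Patch 2| = 18.55.
|(Patch 1 ∪ Patch 2) ∩ Patch 3| = 4.
|(Patch 1 ∪ Patch 2) △ Patch 3| = 18.55 + 4 − 8 = 14.55.

14.55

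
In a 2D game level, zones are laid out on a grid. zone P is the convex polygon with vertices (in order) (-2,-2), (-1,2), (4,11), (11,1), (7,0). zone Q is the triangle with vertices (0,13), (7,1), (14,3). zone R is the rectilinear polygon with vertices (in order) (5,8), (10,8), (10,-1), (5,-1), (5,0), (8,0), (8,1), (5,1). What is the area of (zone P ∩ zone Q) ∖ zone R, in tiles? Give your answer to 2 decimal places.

8.66

|zone P ∩ zone Q| = 28.0771.
|(zone P ∩ zone Q) ∩ zone R| = 19.4214.
|(zone P ∩ zone Q) ∖ zone R| = 28.0771 − 19.4214 = 8.66.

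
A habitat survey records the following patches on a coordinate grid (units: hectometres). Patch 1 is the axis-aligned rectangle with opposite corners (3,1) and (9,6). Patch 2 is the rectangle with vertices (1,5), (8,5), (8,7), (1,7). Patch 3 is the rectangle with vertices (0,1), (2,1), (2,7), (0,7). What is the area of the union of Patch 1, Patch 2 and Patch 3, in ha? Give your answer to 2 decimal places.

49.00

By inclusion–exclusion:
Individual areas: |Patch 1| = 30, |Patch 2| = 14, |Patch 3| = 12.
|Patch 1∩Patch 2|: x∈[3,8], y∈[5,6] → 5·1 = 5.
|Patch 1∩Patch 3| = 0 (no overlap).
|Patch 2∩Patch 3|: x∈[1,2], y∈[5,7] → 1·2 = 2.
|Patch 1∩Patch 2∩Patch 3| = 0.
|Patch 1 ∪ Patch 2 ∪ Patch 3| = 56 − 7 + 0 = 49.00.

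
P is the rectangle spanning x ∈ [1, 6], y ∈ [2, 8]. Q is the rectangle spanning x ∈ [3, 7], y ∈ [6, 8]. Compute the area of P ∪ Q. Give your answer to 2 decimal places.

32.00

By inclusion–exclusion:
Individual areas: |P| = 30, |Q| = 8.
|P∩Q|: x∈[3,6], y∈[6,8] → 3·2 = 6.
|P ∪ Q| = 38 − 6 = 32.00.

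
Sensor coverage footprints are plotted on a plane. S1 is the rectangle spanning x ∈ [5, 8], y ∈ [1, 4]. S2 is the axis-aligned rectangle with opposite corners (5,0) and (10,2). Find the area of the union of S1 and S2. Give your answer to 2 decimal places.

By inclusion–exclusion:
Individual areas: |S1| = 9, |S2| = 10.
|S1∩S2|: x∈[5,8], y∈[1,2] → 3·1 = 3.
|S1 ∪ S2| = 19 − 3 = 16.00.

16.00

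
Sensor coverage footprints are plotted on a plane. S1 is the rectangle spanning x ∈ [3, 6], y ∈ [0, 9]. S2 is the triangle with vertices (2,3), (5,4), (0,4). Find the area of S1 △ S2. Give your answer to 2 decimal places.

28.17

|S1| = 27, |S2| = 2.5, |S1∩S2| = 0.6667.
|S1 △ S2| = |S1| + |S2| − 2·|S1∩S2| = 27 + 2.5 − 1.3333 = 28.17.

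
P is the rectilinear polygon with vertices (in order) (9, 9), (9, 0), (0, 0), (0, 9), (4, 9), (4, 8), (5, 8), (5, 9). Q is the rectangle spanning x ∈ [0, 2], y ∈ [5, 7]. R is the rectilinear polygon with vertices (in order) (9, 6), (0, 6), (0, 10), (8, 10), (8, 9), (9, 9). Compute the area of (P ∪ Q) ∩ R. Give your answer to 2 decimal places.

|P ∪ Q| = 80.
|(P ∪ Q) ∩ R| = 26.00.

26.00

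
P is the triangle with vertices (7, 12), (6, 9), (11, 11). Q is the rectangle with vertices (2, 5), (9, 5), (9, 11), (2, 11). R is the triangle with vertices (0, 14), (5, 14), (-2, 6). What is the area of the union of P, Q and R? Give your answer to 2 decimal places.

By inclusion–exclusion:
Individual areas: |P| = 6.5, |Q| = 42, |R| = 20.
|P∩Q| = 3.5333.
|P∩R| = 0.
|Q∩R| = 0.0804.
|P∩Q∩R| = 0.
|P ∪ Q ∪ R| = 68.5 − 3.6137 + 0 = 64.89.

64.89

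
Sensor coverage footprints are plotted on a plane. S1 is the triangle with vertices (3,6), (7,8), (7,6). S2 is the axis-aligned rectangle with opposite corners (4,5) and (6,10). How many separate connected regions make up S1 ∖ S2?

S1 ∖ S2 splits into 2 disjoint pieces (area 0.25, area 1.75).

2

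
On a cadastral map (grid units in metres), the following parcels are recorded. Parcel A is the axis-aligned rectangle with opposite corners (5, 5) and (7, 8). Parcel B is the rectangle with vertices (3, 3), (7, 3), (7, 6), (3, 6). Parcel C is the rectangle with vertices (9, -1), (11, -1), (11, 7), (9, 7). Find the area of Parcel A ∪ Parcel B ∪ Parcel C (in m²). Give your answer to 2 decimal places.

32.00

By inclusion–exclusion:
Individual areas: |Parcel A| = 6, |Parcel B| = 12, |Parcel C| = 16.
|Parcel A∩Parcel B|: x∈[5,7], y∈[5,6] → 2·1 = 2.
|Parcel A∩Parcel C| = 0 (no overlap).
|Parcel B∩Parcel C| = 0 (no overlap).
|Parcel A∩Parcel B∩Parcel C| = 0.
|Parcel A ∪ Parcel B ∪ Parcel C| = 34 − 2 + 0 = 32.00.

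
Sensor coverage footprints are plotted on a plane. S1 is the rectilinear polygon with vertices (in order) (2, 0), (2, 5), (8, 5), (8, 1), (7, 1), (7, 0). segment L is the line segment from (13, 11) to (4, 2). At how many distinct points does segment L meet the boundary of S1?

1

The segment meets the boundary at (7,5).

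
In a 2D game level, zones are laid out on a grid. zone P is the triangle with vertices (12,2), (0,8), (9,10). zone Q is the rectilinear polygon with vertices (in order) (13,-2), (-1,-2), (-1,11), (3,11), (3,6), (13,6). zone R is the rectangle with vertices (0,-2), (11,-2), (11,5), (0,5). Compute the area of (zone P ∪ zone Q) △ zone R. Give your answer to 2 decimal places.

77.75

|zone P ∪ zone Q| = 154.75.
|(zone P ∪ zone Q) ∩ zone R| = 77.
|(zone P ∪ zone Q) △ zone R| = 154.75 + 77 − 154 = 77.75.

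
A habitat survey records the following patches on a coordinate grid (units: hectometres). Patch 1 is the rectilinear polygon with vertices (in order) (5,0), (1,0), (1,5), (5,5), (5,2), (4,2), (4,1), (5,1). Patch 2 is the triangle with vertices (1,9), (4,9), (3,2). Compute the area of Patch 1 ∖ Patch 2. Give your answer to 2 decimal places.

17.07

|Patch 1| = 19, |Patch 1∩Patch 2| = 1.9286.
|Patch 1 ∖ Patch 2| = |Patch 1| − |Patch 1∩Patch 2| = 19 − 1.9286 = 17.07.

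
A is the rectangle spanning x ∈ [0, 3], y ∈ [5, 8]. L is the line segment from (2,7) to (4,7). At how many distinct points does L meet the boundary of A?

The segment meets the boundary at (3,7).

1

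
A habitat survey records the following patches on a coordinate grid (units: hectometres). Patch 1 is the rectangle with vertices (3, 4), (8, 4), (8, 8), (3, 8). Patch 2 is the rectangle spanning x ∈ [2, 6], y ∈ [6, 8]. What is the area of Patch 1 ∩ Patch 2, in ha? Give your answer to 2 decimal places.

6.00

|Patch 1∩Patch 2|: x∈[3,6], y∈[6,8] → 3·2 = 6.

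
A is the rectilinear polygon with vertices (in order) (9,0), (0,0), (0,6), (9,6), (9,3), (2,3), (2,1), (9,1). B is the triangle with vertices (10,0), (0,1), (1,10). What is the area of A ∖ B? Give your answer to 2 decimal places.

15.49

|A| = 40, |A∩B| = 24.5111.
|A ∖ B| = |A| − |A∩B| = 40 − 24.5111 = 15.49.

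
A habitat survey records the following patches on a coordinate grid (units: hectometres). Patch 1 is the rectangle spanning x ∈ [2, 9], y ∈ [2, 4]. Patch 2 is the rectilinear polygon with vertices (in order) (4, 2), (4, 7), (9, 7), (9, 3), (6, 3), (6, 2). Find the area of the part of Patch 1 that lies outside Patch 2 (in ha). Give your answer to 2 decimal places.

|Patch 1| = 14, |Patch 1∩Patch 2| = 7.
|Patch 1 ∖ Patch 2| = |Patch 1| − |Patch 1∩Patch 2| = 14 − 7 = 7.00.

7.00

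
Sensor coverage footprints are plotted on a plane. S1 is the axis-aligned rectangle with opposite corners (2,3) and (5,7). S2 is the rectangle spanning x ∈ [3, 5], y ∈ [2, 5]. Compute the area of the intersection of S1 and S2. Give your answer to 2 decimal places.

|S1∩S2|: x∈[3,5], y∈[3,5] → 2·2 = 4.

4.00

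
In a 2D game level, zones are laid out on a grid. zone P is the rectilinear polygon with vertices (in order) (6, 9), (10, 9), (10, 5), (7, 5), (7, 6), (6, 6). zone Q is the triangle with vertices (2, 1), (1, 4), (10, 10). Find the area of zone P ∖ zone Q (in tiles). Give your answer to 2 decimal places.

11.75

|zone P| = 15, |zone P∩zone Q| = 3.25.
|zone P ∖ zone Q| = |zone P| − |zone P∩zone Q| = 15 − 3.25 = 11.75.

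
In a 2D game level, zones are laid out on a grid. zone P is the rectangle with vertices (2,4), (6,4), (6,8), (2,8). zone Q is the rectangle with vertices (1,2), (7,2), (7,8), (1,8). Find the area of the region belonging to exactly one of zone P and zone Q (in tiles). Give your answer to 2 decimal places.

20.00

|zone P∩zone Q|: x∈[2,6], y∈[4,8] → 4·4 = 16.
|zone P △ zone Q| = |zone P| + |zone Q| − 2·|zone P∩zone Q| = 16 + 36 − 32 = 20.00.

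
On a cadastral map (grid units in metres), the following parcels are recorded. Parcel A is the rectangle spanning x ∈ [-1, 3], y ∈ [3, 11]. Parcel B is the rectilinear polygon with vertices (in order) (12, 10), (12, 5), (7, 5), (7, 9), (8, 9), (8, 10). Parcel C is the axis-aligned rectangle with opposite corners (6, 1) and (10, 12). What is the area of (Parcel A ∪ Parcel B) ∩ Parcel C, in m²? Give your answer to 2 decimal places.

The region (Parcel A ∪ Parcel B) ∩ Parcel C is the polygon with vertices (7,5), (7,9), (8,9), (8,10), (10,10), (10,5).
By the shoelace formula its area is 14.00.

14.00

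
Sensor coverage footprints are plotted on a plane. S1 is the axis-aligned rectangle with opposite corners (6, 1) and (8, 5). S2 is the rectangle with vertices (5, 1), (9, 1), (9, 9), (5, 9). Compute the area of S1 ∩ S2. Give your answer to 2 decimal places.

8.00

|S1∩S2|: x∈[6,8], y∈[1,5] → 2·4 = 8.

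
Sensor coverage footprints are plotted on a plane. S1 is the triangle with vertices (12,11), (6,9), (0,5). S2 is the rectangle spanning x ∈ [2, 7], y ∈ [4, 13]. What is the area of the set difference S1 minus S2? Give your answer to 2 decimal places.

2.42

|S1| = 6, |S1∩S2| = 3.5833.
|S1 ∖ S2| = |S1| − |S1∩S2| = 6 − 3.5833 = 2.42.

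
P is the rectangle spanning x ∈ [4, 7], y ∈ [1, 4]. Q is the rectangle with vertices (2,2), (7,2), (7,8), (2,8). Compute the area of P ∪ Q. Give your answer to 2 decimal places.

33.00

By inclusion–exclusion:
Individual areas: |P| = 9, |Q| = 30.
|P∩Q|: x∈[4,7], y∈[2,4] → 3·2 = 6.
|P ∪ Q| = 39 − 6 = 33.00.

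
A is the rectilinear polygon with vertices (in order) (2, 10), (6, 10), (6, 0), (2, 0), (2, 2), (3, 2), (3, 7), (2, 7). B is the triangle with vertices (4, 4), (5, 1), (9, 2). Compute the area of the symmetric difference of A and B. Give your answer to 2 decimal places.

|A| = 35, |B| = 6.5, |A∩B| = 3.575.
|A △ B| = |A| + |B| − 2·|A∩B| = 35 + 6.5 − 7.15 = 34.35.

34.35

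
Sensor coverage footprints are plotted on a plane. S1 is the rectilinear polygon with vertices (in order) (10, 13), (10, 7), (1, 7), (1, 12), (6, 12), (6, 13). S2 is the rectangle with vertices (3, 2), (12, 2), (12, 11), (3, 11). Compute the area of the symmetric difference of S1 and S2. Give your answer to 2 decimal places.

74.00

|S1| = 49, |S2| = 81, |S1∩S2| = 28.
|S1 △ S2| = |S1| + |S2| − 2·|S1∩S2| = 49 + 81 − 56 = 74.00.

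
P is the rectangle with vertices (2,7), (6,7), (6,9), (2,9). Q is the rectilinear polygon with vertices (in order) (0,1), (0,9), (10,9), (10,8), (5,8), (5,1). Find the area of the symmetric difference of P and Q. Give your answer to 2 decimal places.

|P| = 8, |Q| = 45, |P∩Q| = 7.
|P △ Q| = |P| + |Q| − 2·|P∩Q| = 8 + 45 − 14 = 39.00.

39.00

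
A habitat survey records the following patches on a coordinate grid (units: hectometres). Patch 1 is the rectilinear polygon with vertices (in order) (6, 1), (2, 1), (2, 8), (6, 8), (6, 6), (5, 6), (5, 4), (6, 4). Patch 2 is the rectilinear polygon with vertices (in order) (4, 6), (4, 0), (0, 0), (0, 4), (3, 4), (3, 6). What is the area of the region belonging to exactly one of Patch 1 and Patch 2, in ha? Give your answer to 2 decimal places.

|Patch 1| = 26, |Patch 2| = 18, |Patch 1∩Patch 2| = 8.
|Patch 1 △ Patch 2| = |Patch 1| + |Patch 2| − 2·|Patch 1∩Patch 2| = 26 + 18 − 16 = 28.00.

28.00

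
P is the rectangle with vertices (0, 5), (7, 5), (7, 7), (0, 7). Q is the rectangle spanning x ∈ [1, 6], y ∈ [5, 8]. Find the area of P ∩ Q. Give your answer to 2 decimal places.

10.00

|P∩Q|: x∈[1,6], y∈[5,7] → 5·2 = 10.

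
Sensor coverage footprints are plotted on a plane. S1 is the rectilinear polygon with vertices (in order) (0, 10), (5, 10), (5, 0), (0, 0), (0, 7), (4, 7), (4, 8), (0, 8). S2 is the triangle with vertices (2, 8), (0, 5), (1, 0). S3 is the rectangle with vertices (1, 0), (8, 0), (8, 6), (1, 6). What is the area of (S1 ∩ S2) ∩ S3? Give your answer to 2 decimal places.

The region (S1 ∩ S2) ∩ S3 is the polygon with vertices (1,0), (1,6), (1.75,6).
By the shoelace formula its area is 2.25.

2.25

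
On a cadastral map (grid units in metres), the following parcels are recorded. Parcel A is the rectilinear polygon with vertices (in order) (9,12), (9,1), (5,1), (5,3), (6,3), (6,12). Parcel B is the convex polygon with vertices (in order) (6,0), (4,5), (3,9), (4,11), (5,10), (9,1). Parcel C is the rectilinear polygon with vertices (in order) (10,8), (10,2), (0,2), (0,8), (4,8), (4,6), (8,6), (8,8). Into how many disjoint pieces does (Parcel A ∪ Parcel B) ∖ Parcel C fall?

(Parcel A ∪ Parcel B) ∖ Parcel C splits into 2 disjoint pieces (area 5.7, area 25.25).

2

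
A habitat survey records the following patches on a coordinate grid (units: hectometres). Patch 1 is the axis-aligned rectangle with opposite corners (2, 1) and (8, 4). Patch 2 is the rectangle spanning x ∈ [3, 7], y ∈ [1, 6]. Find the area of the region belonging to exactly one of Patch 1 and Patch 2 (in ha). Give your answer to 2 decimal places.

|Patch 1∩Patch 2|: x∈[3,7], y∈[1,4] → 4·3 = 12.
|Patch 1 △ Patch 2| = |Patch 1| + |Patch 2| − 2·|Patch 1∩Patch 2| = 18 + 20 − 24 = 14.00.

14.00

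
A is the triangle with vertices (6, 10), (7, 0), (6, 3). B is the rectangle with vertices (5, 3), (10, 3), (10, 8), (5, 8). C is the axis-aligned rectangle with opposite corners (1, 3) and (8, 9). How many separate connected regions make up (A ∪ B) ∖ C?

(A ∪ B) ∖ C splits into 3 disjoint pieces (area 10, area 1.05, area 0.05).

3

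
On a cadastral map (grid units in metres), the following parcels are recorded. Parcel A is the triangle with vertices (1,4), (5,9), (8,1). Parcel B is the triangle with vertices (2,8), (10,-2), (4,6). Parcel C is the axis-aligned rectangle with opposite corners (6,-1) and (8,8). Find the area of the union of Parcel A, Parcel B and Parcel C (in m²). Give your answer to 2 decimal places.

37.36

By inclusion–exclusion:
Individual areas: |Parcel A| = 23.5, |Parcel B| = 2, |Parcel C| = 18.
|Parcel A∩Parcel B| = 1.5745.
|Parcel A∩Parcel C| = 4.4762.
|Parcel B∩Parcel C| = 0.5.
|Parcel A∩Parcel B∩Parcel C| = 0.4092.
|Parcel A ∪ Parcel B ∪ Parcel C| = 43.5 − 6.5507 + 0.4092 = 37.36.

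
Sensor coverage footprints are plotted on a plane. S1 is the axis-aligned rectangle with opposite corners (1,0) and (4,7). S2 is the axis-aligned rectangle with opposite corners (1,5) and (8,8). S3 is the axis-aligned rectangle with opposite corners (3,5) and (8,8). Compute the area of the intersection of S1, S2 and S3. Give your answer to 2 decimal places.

The intersection is the polygon with vertices (4,5), (3,5), (3,7), (4,7).
By the shoelace formula its area is 2.00.

2.00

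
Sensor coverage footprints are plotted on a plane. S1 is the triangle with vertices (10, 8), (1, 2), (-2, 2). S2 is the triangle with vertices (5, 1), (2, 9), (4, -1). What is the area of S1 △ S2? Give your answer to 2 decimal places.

|S1| = 9, |S2| = 7, |S1∩S2| = 0.8028.
|S1 △ S2| = |S1| + |S2| − 2·|S1∩S2| = 9 + 7 − 1.6056 = 14.39.

14.39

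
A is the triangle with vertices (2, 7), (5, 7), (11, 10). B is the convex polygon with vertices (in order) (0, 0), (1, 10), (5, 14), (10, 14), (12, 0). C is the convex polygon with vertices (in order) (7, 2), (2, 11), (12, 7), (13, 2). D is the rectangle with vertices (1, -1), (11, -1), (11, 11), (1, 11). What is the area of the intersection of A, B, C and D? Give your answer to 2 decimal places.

The intersection is the polygon with vertices (3.875,7.625), (7.455,8.818), (8.111,8.556), (5,7), (4.222,7).
By the shoelace formula its area is 2.95.

2.95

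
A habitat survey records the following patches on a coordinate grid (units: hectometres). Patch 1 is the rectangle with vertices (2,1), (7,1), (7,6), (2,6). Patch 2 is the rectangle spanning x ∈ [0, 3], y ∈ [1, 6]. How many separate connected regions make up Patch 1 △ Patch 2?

Patch 1 △ Patch 2 splits into 2 disjoint pieces (area 20, area 10).

2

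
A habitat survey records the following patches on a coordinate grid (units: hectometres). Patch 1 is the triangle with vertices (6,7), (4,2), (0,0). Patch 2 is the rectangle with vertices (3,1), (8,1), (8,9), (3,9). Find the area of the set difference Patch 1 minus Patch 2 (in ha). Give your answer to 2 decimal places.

3.00

|Patch 1| = 8, |Patch 1∩Patch 2| = 5.
|Patch 1 ∖ Patch 2| = |Patch 1| − |Patch 1∩Patch 2| = 8 − 5 = 3.00.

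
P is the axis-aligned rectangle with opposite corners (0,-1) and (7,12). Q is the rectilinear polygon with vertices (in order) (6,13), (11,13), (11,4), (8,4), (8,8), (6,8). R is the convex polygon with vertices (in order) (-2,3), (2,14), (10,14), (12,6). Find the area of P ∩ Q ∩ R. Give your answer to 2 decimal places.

4.00

The intersection is the polygon with vertices (7,8), (6,8), (6,12), (7,12).
By the shoelace formula its area is 4.00.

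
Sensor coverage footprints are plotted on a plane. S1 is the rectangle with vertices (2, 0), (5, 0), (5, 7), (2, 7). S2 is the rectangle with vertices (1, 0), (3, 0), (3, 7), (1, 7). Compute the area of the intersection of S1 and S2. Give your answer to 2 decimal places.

7.00

|S1∩S2|: x∈[2,3], y∈[0,7] → 1·7 = 7.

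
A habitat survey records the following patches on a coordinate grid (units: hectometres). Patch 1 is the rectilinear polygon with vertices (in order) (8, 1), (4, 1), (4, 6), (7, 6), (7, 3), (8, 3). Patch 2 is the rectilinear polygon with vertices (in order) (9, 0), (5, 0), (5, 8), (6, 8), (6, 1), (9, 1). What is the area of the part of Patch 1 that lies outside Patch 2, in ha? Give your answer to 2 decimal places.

|Patch 1| = 17, |Patch 1∩Patch 2| = 5.
|Patch 1 ∖ Patch 2| = |Patch 1| − |Patch 1∩Patch 2| = 17 − 5 = 12.00.

12.00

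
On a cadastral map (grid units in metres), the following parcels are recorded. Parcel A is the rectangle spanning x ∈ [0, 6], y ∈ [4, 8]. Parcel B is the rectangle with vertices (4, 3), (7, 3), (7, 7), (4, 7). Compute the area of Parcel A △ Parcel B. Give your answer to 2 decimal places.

24.00

|Parcel A∩Parcel B|: x∈[4,6], y∈[4,7] → 2·3 = 6.
|Parcel A △ Parcel B| = |Parcel A| + |Parcel B| − 2·|Parcel A∩Parcel B| = 24 + 12 − 12 = 24.00.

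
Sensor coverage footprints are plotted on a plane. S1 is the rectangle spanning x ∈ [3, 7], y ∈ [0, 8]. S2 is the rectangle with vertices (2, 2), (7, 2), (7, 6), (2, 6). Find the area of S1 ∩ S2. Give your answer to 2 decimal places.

16.00

|S1∩S2|: x∈[3,7], y∈[2,6] → 4·4 = 16.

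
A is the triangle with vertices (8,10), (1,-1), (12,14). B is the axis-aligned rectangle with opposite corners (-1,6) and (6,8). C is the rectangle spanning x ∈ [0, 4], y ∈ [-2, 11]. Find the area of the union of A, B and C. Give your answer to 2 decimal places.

64.83

By inclusion–exclusion:
Individual areas: |A| = 8, |B| = 14, |C| = 52.
|A∩B| = 0.2338.
|A∩C| = 0.9351.
|B∩C|: x∈[0,4], y∈[6,8] → 4·2 = 8.
|A∩B∩C| = 0.
|A ∪ B ∪ C| = 74 − 9.1688 + 0 = 64.83.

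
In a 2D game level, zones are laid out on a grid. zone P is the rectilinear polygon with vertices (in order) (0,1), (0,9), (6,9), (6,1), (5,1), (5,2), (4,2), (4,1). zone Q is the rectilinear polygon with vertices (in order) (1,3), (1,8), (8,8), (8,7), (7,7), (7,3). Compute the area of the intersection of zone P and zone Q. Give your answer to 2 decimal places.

The intersection is the polygon with vertices (6,3), (1,3), (1,8), (6,8).
By the shoelace formula its area is 25.00.

25.00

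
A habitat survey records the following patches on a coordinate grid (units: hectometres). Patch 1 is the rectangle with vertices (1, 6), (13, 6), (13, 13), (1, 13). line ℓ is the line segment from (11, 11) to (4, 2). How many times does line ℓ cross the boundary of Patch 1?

The segment meets the boundary at (7.111,6).

1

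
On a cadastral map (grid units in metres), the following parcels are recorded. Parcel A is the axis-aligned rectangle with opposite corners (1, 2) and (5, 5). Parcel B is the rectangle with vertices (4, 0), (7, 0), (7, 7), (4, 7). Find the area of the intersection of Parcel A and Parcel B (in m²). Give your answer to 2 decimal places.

|Parcel A∩Parcel B|: x∈[4,5], y∈[2,5] → 1·3 = 3.

3.00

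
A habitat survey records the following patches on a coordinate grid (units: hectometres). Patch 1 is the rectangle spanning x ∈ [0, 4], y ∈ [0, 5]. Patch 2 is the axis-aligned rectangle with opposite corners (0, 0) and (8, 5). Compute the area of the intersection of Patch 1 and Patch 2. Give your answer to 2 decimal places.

|Patch 1∩Patch 2|: x∈[0,4], y∈[0,5] → 4·5 = 20.

20.00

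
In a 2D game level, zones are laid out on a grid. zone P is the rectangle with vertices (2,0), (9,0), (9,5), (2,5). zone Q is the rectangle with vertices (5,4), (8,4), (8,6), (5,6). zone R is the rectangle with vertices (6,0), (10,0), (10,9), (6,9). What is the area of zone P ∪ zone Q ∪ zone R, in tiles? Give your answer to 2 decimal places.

57.00

By inclusion–exclusion:
Individual areas: |zone P| = 35, |zone Q| = 6, |zone R| = 36.
|zone P∩zone Q|: x∈[5,8], y∈[4,5] → 3·1 = 3.
|zone P∩zone R|: x∈[6,9], y∈[0,5] → 3·5 = 15.
|zone Q∩zone R|: x∈[6,8], y∈[4,6] → 2·2 = 4.
|zone P∩zone Q∩zone R| = 2.
|zone P ∪ zone Q ∪ zone R| = 77 − 22 + 2 = 57.00.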